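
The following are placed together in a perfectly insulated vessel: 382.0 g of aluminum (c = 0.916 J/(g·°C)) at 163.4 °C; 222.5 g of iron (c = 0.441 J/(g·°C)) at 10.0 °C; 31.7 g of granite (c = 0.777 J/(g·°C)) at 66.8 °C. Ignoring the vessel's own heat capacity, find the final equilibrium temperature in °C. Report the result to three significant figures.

Σ mᵢcᵢ(T − Tᵢ) = 0  ⇒  T = Σ mᵢcᵢTᵢ / Σ mᵢcᵢ
Σ mᵢcᵢ = 382.0×0.916 + 222.5×0.441 + 31.7×0.777 = 472.6654
Σ mᵢcᵢTᵢ = 349.912×163.4 + 98.1225×10.0 + 24.6309×66.8 = 59802
T = 59802 / 472.6654 = 126.5 °C

T_f = 127 °C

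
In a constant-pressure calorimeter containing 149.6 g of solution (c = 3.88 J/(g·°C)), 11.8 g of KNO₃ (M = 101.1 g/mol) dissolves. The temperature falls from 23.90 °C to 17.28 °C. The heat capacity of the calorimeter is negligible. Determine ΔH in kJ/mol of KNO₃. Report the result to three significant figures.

ΔH = 32.9 kJ/mol

|ΔT| = |17.28 − 23.90| = 6.62 °C
|q_surr| = (149.6 × 3.88) × 6.62 = 580.448 × 6.62 = 3843 J
n(KNO₃) = 11.8 / 101.1 = 0.1167 mol
Temperature fell, so q_rxn = +|q_surr| = 3.843 kJ
ΔH = q_rxn / n = 32.93 kJ/mol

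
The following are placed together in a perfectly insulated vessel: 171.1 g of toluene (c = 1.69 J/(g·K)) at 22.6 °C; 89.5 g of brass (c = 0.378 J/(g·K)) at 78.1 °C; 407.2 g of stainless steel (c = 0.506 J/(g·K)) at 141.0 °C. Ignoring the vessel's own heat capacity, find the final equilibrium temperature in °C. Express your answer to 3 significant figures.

T_f = 72.3 °C

Σ mᵢcᵢ(T − Tᵢ) = 0  ⇒  T = Σ mᵢcᵢTᵢ / Σ mᵢcᵢ
Σ mᵢcᵢ = 171.1×1.69 + 89.5×0.378 + 407.2×0.506 = 529.0332
Σ mᵢcᵢTᵢ = 289.159×22.6 + 33.831×78.1 + 206.0432×141.0 = 38229
T = 38229 / 529.0332 = 72.26 °C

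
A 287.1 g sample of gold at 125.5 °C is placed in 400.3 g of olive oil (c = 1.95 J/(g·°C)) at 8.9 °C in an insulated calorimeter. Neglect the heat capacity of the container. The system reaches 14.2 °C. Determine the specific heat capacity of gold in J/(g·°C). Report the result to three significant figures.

q_gained = (400.3 × 1.95) × (14.2 − 8.9) = 4137 J
q_lost = 287.1 × c × (125.5 − 14.2) = 31954.23 c
Set equal: c = 4137 / 31954.23 = 0.129 J/(g·°C)

c = 0.129 J/(g·°C)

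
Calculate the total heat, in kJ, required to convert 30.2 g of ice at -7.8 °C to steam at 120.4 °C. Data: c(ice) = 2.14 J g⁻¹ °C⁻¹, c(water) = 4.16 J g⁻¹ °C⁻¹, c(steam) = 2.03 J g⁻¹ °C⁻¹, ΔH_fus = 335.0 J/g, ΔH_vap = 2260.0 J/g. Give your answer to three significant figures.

q = 92.7 kJ

q1 (heat ice -7.8→0.0 °C): 30.2 × 2.14 × 7.8 = 504 J
q2 (melt at 0 °C): 30.2 × 335.0 = 10117 J
q3 (heat water 0.0→100.0 °C): 30.2 × 4.16 × 100.0 = 12563 J
q4 (vaporize at 100 °C): 30.2 × 2260.0 = 68252 J
q5 (heat steam 100.0→120.4 °C): 30.2 × 2.03 × 20.4 = 1251 J
Total: 504 + 10117 + 12563 + 68252 + 1251 = 92687 J = 92.7 kJ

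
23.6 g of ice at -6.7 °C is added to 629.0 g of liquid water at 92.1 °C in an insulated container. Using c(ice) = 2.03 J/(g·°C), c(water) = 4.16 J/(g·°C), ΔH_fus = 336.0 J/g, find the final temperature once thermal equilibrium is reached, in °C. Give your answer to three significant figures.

T_f = 85.7 °C

Heat to bring ice to 0 °C and melt it: q₁ = 23.6×2.03×6.7 + 23.6×336.0 = 8250.6 J
Heat the water can supply cooling to 0 °C: 629.0×4.16×92.1 = 240993 J > q₁, so all ice melts.
Energy balance: 629.0×4.16×(92.1 − T) = 8250.6 + 23.6×4.16×(T − 0)
2616.64(92.1 − T) = 8250.6 + 98.176 T
240993 − 8250.6 = 2714.816 T
T = 232742.4 / 2714.816 = 85.73 °C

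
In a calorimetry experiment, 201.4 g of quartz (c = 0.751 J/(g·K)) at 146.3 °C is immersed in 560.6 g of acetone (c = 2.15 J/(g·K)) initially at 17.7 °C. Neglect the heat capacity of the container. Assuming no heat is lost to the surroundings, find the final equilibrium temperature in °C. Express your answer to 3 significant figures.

Heat lost by quartz = heat gained by acetone.
(201.4)(0.751)(146.3 − T) = (560.6)(2.15)(T − 17.7)
151.2514 (146.3 − T) = 1205.29 (T − 17.7)
22128 − 151.2514 T = 1205.29 T − 21334
43462 = 1356.5414 T
T = 32.04 °C

T_f = 32.0 °C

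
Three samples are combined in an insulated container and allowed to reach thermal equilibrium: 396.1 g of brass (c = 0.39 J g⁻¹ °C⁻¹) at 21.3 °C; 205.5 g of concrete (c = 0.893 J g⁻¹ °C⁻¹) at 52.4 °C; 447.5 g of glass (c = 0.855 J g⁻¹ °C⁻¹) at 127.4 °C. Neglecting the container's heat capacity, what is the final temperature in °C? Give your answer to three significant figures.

Σ mᵢcᵢ(T − Tᵢ) = 0  ⇒  T = Σ mᵢcᵢTᵢ / Σ mᵢcᵢ
Σ mᵢcᵢ = 396.1×0.39 + 205.5×0.893 + 447.5×0.855 = 720.6030
Σ mᵢcᵢTᵢ = 154.479×21.3 + 183.5115×52.4 + 382.6125×127.4 = 61651
T = 61651 / 720.6030 = 85.55 °C

T_f = 85.6 °C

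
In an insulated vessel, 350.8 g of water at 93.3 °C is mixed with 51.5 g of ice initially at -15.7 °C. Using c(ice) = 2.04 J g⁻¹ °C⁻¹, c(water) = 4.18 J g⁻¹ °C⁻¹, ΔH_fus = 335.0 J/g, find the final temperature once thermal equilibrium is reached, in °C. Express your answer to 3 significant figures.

Heat to bring ice to 0 °C and melt it: q₁ = 51.5×2.04×15.7 + 51.5×335.0 = 18902 J
Heat the water can supply cooling to 0 °C: 350.8×4.18×93.3 = 136810 J > q₁, so all ice melts.
Energy balance: 350.8×4.18×(93.3 − T) = 18902 + 51.5×4.18×(T − 0)
1466.344(93.3 − T) = 18902 + 215.27 T
136810 − 18902 = 1681.614 T
T = 117908 / 1681.614 = 70.12 °C

T_f = 70.1 °C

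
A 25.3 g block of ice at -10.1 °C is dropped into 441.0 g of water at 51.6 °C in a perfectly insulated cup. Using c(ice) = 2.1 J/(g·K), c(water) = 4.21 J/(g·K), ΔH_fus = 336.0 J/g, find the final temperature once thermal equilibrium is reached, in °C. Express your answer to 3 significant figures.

T_f = 44.2 °C

Heat to bring ice to 0 °C and melt it: q₁ = 25.3×2.1×10.1 + 25.3×336.0 = 9037.4 J
Heat the water can supply cooling to 0 °C: 441.0×4.21×51.6 = 95801.1 J > q₁, so all ice melts.
Energy balance: 441.0×4.21×(51.6 − T) = 9037.4 + 25.3×4.21×(T − 0)
1856.61(51.6 − T) = 9037.4 + 106.513 T
95801.1 − 9037.4 = 1963.123 T
T = 86763.7 / 1963.123 = 44.20 °C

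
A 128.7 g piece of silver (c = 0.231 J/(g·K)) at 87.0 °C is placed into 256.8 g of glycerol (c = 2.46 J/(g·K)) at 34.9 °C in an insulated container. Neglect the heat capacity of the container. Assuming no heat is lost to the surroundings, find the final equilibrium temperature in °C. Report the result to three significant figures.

Heat lost by silver = heat gained by glycerol.
(128.7)(0.231)(87.0 − T) = (256.8)(2.46)(T − 34.9)
29.7297 (87.0 − T) = 631.728 (T − 34.9)
2586.5 − 29.7297 T = 631.728 T − 22047
24633.5 = 661.4577 T
T = 37.24 °C

T_f = 37.2 °C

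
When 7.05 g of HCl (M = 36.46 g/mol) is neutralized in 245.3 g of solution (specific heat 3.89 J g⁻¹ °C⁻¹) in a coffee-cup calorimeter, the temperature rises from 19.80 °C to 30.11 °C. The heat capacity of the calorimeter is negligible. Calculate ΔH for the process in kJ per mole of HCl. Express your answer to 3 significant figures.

|ΔT| = |30.11 − 19.80| = 10.31 °C
|q_surr| = (245.3 × 3.89) × 10.31 = 954.217 × 10.31 = 9838 J
n(HCl) = 7.05 / 36.46 = 0.1934 mol
Temperature rose, so q_rxn = −|q_surr| = -9.838 kJ
ΔH = q_rxn / n = -50.87 kJ/mol

ΔH = -50.9 kJ/mol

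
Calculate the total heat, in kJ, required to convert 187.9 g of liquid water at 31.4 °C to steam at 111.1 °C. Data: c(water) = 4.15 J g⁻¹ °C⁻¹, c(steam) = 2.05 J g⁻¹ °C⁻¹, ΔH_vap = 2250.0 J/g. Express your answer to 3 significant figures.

q1 (heat water 31.4→100.0 °C): 187.9 × 4.15 × 68.6 = 53493 J
q2 (vaporize at 100 °C): 187.9 × 2250.0 = 422775 J
q3 (heat steam 100.0→111.1 °C): 187.9 × 2.05 × 11.1 = 4276 J
Total: 53493 + 422775 + 4276 = 480544 J = 481 kJ

q = 481 kJ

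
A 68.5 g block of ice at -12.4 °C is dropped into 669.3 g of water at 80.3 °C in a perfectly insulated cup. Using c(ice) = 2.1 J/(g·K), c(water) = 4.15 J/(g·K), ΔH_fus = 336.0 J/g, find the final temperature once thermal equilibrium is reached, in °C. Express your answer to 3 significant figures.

T_f = 64.7 °C

Heat to bring ice to 0 °C and melt it: q₁ = 68.5×2.1×12.4 + 68.5×336.0 = 24800 J
Heat the water can supply cooling to 0 °C: 669.3×4.15×80.3 = 223041 J > q₁, so all ice melts.
Energy balance: 669.3×4.15×(80.3 − T) = 24800 + 68.5×4.15×(T − 0)
2777.595(80.3 − T) = 24800 + 284.275 T
223041 − 24800 = 3061.870 T
T = 198241 / 3061.870 = 64.745 °C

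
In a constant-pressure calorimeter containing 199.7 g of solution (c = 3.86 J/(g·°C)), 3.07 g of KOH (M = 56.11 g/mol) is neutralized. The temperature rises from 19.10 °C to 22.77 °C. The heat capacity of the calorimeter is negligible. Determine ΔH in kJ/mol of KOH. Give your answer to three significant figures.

|ΔT| = |22.77 − 19.10| = 3.67 °C
|q_surr| = (199.7 × 3.86) × 3.67 = 770.842 × 3.67 = 2829 J
n(KOH) = 3.07 / 56.11 = 0.05471 mol
Temperature rose, so q_rxn = −|q_surr| = -2.829 kJ
ΔH = q_rxn / n = -51.71 kJ/mol

ΔH = -51.7 kJ/mol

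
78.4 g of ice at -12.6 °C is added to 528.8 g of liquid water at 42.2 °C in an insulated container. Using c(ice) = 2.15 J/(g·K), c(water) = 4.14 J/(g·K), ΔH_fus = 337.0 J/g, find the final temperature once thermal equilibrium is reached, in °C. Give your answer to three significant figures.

Heat to bring ice to 0 °C and melt it: q₁ = 78.4×2.15×12.6 + 78.4×337.0 = 28545 J
Heat the water can supply cooling to 0 °C: 528.8×4.14×42.2 = 92385.6 J > q₁, so all ice melts.
Energy balance: 528.8×4.14×(42.2 − T) = 28545 + 78.4×4.14×(T − 0)
2189.232(42.2 − T) = 28545 + 324.576 T
92385.6 − 28545 = 2513.808 T
T = 63840.6 / 2513.808 = 25.40 °C

T_f = 25.4 °C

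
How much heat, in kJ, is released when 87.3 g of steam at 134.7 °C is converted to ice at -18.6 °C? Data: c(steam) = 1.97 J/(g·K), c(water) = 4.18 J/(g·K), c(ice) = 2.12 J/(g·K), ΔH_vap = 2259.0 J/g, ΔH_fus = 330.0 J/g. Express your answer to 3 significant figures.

q = 272 kJ

q1 (cool steam 134.7→100 °C): 87.3 × 1.97 × 34.7 = 5968 J
q2 (condense at 100 °C): 87.3 × 2259.0 = 197211 J
q3 (cool water 100→0 °C): 87.3 × 4.18 × 100.0 = 36491 J
q4 (freeze at 0 °C): 87.3 × 330.0 = 28809 J
q5 (cool ice 0→-18.6 °C): 87.3 × 2.12 × 18.6 = 3442 J
Total: 5968 + 197211 + 36491 + 28809 + 3442 = 271921 J = 272 kJ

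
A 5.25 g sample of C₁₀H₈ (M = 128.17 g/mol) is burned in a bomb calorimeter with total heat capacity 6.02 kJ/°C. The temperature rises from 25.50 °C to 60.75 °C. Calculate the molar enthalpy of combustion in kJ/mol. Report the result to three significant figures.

ΔT = 60.75 − 25.50 = 35.25 °C
q_cal = C_cal × ΔT = 6.02 × 35.25 = 212.205 kJ
n = 5.25 / 128.17 = 0.04096 mol
q_rxn = −q_cal = -212.205 kJ
ΔH = -212.205 / 0.04096 = -5181 kJ/mol

ΔH = -5180 kJ/mol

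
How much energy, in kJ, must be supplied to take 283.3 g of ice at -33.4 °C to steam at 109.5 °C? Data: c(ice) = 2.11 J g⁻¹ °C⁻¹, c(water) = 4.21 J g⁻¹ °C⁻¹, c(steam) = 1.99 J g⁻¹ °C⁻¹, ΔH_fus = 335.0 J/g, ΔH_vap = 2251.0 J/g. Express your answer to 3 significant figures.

q1 (heat ice -33.4→0.0 °C): 283.3 × 2.11 × 33.4 = 19965 J
q2 (melt at 0 °C): 283.3 × 335.0 = 94906 J
q3 (heat water 0.0→100.0 °C): 283.3 × 4.21 × 100.0 = 119269 J
q4 (vaporize at 100 °C): 283.3 × 2251.0 = 637708 J
q5 (heat steam 100.0→109.5 °C): 283.3 × 1.99 × 9.5 = 5356 J
Total: 19965 + 94906 + 119269 + 637708 + 5356 = 877204 J = 877 kJ

q = 877 kJ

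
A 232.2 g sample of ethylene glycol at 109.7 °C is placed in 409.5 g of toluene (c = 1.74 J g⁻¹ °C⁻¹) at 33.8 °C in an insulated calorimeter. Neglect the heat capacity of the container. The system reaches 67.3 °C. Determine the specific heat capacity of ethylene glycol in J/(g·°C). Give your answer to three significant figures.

c = 2.42 J/(g·°C)

q_gained = (409.5 × 1.74) × (67.3 − 33.8) = 23870 J
q_lost = 232.2 × c × (109.7 − 67.3) = 9845.28 c
Set equal: c = 23870 / 9845.28 = 2.42 J/(g·°C)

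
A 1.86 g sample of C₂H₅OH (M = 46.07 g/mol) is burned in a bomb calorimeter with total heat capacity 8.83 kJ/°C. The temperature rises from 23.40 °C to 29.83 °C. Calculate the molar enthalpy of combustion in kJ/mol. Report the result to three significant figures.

ΔT = 29.83 − 23.40 = 6.43 °C
q_cal = C_cal × ΔT = 8.83 × 6.43 = 56.7769 kJ
n = 1.86 / 46.07 = 0.04037 mol
q_rxn = −q_cal = -56.7769 kJ
ΔH = -56.7769 / 0.04037 = -1406 kJ/mol

ΔH = -1410 kJ/mol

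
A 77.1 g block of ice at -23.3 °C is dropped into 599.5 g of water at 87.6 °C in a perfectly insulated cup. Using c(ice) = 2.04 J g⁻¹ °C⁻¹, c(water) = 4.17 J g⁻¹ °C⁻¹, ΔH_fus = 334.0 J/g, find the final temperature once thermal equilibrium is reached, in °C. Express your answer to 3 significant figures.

Heat to bring ice to 0 °C and melt it: q₁ = 77.1×2.04×23.3 + 77.1×334.0 = 29416 J
Heat the water can supply cooling to 0 °C: 599.5×4.17×87.6 = 218993 J > q₁, so all ice melts.
Energy balance: 599.5×4.17×(87.6 − T) = 29416 + 77.1×4.17×(T − 0)
2499.915(87.6 − T) = 29416 + 321.507 T
218993 − 29416 = 2821.422 T
T = 189577 / 2821.422 = 67.19 °C

T_f = 67.2 °C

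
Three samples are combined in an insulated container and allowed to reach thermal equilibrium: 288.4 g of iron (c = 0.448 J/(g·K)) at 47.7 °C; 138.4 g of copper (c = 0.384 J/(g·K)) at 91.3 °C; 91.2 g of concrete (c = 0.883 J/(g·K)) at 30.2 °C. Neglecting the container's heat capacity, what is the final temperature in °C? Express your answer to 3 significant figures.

T_f = 51.2 °C

Σ mᵢcᵢ(T − Tᵢ) = 0  ⇒  T = Σ mᵢcᵢTᵢ / Σ mᵢcᵢ
Σ mᵢcᵢ = 288.4×0.448 + 138.4×0.384 + 91.2×0.883 = 262.8784
Σ mᵢcᵢTᵢ = 129.2032×47.7 + 53.1456×91.3 + 80.5296×30.2 = 13447
T = 13447 / 262.8784 = 51.15 °C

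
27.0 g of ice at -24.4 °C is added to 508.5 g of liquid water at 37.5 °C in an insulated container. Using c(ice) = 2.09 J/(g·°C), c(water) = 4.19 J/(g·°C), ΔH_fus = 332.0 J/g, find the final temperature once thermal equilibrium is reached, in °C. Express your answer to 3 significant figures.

Heat to bring ice to 0 °C and melt it: q₁ = 27.0×2.09×24.4 + 27.0×332.0 = 10341 J
Heat the water can supply cooling to 0 °C: 508.5×4.19×37.5 = 79898.1 J > q₁, so all ice melts.
Energy balance: 508.5×4.19×(37.5 − T) = 10341 + 27.0×4.19×(T − 0)
2130.615(37.5 − T) = 10341 + 113.13 T
79898.1 − 10341 = 2243.745 T
T = 69557.1 / 2243.745 = 31.00 °C

T_f = 31.0 °C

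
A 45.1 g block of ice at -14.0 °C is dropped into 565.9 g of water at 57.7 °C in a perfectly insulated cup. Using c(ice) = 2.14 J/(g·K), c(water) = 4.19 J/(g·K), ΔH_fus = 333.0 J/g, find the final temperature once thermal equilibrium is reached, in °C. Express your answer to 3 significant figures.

Heat to bring ice to 0 °C and melt it: q₁ = 45.1×2.14×14.0 + 45.1×333.0 = 16369 J
Heat the water can supply cooling to 0 °C: 565.9×4.19×57.7 = 136814 J > q₁, so all ice melts.
Energy balance: 565.9×4.19×(57.7 − T) = 16369 + 45.1×4.19×(T − 0)
2371.121(57.7 − T) = 16369 + 188.969 T
136814 − 16369 = 2560.090 T
T = 120445 / 2560.090 = 47.047 °C

T_f = 47.0 °C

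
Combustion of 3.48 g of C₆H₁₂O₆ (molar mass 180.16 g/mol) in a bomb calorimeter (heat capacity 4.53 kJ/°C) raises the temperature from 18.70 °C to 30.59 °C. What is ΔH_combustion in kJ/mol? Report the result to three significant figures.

ΔH = -2790 kJ/mol

ΔT = 30.59 − 18.70 = 11.89 °C
q_cal = C_cal × ΔT = 4.53 × 11.89 = 53.8617 kJ
n = 3.48 / 180.16 = 0.01932 mol
q_rxn = −q_cal = -53.8617 kJ
ΔH = -53.8617 / 0.01932 = -2788 kJ/mol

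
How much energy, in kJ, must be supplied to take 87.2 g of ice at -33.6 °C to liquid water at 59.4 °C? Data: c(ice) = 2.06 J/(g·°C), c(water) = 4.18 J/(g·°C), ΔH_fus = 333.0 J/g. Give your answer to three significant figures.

q1 (heat ice -33.6→0.0 °C): 87.2 × 2.06 × 33.6 = 6036 J
q2 (melt at 0 °C): 87.2 × 333.0 = 29038 J
q3 (heat water 0.0→59.4 °C): 87.2 × 4.18 × 59.4 = 21651 J
Total: 6036 + 29038 + 21651 = 56725 J = 56.7 kJ

q = 56.7 kJ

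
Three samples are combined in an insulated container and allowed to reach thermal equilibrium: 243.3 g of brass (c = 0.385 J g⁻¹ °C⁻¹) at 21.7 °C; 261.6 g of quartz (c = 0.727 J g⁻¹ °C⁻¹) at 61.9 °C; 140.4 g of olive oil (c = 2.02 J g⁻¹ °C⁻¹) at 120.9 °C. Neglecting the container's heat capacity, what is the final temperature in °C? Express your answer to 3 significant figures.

T_f = 84.8 °C

Σ mᵢcᵢ(T − Tᵢ) = 0  ⇒  T = Σ mᵢcᵢTᵢ / Σ mᵢcᵢ
Σ mᵢcᵢ = 243.3×0.385 + 261.6×0.727 + 140.4×2.02 = 567.4617
Σ mᵢcᵢTᵢ = 93.6705×21.7 + 190.1832×61.9 + 283.608×120.9 = 48093
T = 48093 / 567.4617 = 84.75 °C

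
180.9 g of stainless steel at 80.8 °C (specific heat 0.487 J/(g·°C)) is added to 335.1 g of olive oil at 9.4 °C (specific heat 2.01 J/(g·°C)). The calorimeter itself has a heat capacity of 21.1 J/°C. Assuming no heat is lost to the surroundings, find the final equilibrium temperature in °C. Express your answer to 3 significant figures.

Heat lost by stainless steel = heat gained by olive oil + calorimeter.
(180.9)(0.487)(80.8 − T) = [(335.1)(2.01) + 21.1](T − 9.4)
88.0983 (80.8 − T) = 694.651 (T − 9.4)
7118.3 − 88.0983 T = 694.651 T − 6529.7
13648.0 = 782.7493 T
T = 17.44 °C

T_f = 17.4 °C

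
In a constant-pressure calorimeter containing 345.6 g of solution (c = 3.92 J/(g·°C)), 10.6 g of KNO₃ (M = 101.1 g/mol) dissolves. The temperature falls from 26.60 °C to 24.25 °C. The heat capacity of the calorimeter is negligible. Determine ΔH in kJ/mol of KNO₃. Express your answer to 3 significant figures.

|ΔT| = |24.25 − 26.60| = 2.35 °C
|q_surr| = (345.6 × 3.92) × 2.35 = 1354.752 × 2.35 = 3184 J
n(KNO₃) = 10.6 / 101.1 = 0.1048 mol
Temperature fell, so q_rxn = +|q_surr| = 3.184 kJ
ΔH = q_rxn / n = 30.38 kJ/mol

ΔH = 30.4 kJ/mol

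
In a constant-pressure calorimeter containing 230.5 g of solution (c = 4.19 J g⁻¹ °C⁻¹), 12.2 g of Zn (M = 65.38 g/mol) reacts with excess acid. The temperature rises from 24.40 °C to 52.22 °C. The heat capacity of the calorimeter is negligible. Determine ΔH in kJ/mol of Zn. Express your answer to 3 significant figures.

|ΔT| = |52.22 − 24.40| = 27.82 °C
|q_surr| = (230.5 × 4.19) × 27.82 = 965.795 × 27.82 = 26870 J
n(Zn) = 12.2 / 65.38 = 0.1866 mol
Temperature rose, so q_rxn = −|q_surr| = -26.87 kJ
ΔH = q_rxn / n = -144.0 kJ/mol

ΔH = -144 kJ/mol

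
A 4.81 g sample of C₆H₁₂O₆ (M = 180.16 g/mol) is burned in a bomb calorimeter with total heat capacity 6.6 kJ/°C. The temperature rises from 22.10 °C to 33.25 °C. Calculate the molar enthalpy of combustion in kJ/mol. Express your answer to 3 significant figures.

ΔH = -2760 kJ/mol

ΔT = 33.25 − 22.10 = 11.15 °C
q_cal = C_cal × ΔT = 6.6 × 11.15 = 73.59 kJ
n = 4.81 / 180.16 = 0.02670 mol
q_rxn = −q_cal = -73.59 kJ
ΔH = -73.59 / 0.02670 = -2756 kJ/mol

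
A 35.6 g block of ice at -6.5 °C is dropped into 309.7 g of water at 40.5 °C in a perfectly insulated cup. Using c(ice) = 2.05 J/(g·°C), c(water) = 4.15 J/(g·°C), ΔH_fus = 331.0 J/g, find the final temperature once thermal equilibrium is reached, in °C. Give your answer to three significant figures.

T_f = 27.8 °C

Heat to bring ice to 0 °C and melt it: q₁ = 35.6×2.05×6.5 + 35.6×331.0 = 12258 J
Heat the water can supply cooling to 0 °C: 309.7×4.15×40.5 = 52052.8 J > q₁, so all ice melts.
Energy balance: 309.7×4.15×(40.5 − T) = 12258 + 35.6×4.15×(T − 0)
1285.255(40.5 − T) = 12258 + 147.74 T
52052.8 − 12258 = 1432.995 T
T = 39794.8 / 1432.995 = 27.77 °C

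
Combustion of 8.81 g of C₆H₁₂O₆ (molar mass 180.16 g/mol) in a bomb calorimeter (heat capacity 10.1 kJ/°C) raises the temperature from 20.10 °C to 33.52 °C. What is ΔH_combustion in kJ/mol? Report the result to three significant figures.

ΔT = 33.52 − 20.10 = 13.42 °C
q_cal = C_cal × ΔT = 10.1 × 13.42 = 135.542 kJ
n = 8.81 / 180.16 = 0.04890 mol
q_rxn = −q_cal = -135.542 kJ
ΔH = -135.542 / 0.04890 = -2772 kJ/mol

ΔH = -2770 kJ/mol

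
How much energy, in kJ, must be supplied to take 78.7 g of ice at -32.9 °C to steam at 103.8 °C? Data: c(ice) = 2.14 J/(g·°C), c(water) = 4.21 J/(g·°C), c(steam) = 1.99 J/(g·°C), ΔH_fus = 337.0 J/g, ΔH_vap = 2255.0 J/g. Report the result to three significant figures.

q1 (heat ice -32.9→0.0 °C): 78.7 × 2.14 × 32.9 = 5541 J
q2 (melt at 0 °C): 78.7 × 337.0 = 26522 J
q3 (heat water 0.0→100.0 °C): 78.7 × 4.21 × 100.0 = 33133 J
q4 (vaporize at 100 °C): 78.7 × 2255.0 = 177469 J
q5 (heat steam 100.0→103.8 °C): 78.7 × 1.99 × 3.8 = 595 J
Total: 5541 + 26522 + 33133 + 177469 + 595 = 243260 J = 243 kJ

q = 243 kJ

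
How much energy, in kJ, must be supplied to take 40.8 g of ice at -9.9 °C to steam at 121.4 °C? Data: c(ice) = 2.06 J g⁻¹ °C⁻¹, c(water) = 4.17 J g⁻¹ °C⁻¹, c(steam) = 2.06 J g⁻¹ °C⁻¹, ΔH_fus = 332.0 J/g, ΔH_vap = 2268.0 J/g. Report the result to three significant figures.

q1 (heat ice -9.9→0.0 °C): 40.8 × 2.06 × 9.9 = 832 J
q2 (melt at 0 °C): 40.8 × 332.0 = 13546 J
q3 (heat water 0.0→100.0 °C): 40.8 × 4.17 × 100.0 = 17014 J
q4 (vaporize at 100 °C): 40.8 × 2268.0 = 92534 J
q5 (heat steam 100.0→121.4 °C): 40.8 × 2.06 × 21.4 = 1799 J
Total: 832 + 13546 + 17014 + 92534 + 1799 = 125725 J = 126 kJ

q = 126 kJ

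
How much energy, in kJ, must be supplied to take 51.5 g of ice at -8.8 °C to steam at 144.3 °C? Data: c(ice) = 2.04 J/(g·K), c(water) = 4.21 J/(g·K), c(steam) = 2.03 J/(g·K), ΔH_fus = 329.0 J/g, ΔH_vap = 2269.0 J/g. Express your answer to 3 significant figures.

q = 161 kJ

q1 (heat ice -8.8→0.0 °C): 51.5 × 2.04 × 8.8 = 925 J
q2 (melt at 0 °C): 51.5 × 329.0 = 16944 J
q3 (heat water 0.0→100.0 °C): 51.5 × 4.21 × 100.0 = 21682 J
q4 (vaporize at 100 °C): 51.5 × 2269.0 = 116854 J
q5 (heat steam 100.0→144.3 °C): 51.5 × 2.03 × 44.3 = 4631 J
Total: 925 + 16944 + 21682 + 116854 + 4631 = 161036 J = 161 kJ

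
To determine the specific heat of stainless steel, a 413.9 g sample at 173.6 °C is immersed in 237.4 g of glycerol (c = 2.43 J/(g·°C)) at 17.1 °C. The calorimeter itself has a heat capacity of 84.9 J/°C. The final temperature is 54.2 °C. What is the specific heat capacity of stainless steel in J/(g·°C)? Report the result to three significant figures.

c = 0.497 J/(g·°C)

q_gained = (237.4 × 2.43 + 84.9) × (54.2 − 17.1) = 24550 J
q_lost = 413.9 × c × (173.6 − 54.2) = 49419.66 c
Set equal: c = 24550 / 49419.66 = 0.497 J/(g·°C)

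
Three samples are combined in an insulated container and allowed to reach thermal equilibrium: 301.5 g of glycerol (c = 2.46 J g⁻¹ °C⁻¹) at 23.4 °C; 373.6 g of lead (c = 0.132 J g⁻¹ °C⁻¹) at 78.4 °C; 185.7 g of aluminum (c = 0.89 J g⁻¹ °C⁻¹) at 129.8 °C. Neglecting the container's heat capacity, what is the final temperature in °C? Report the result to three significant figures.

Σ mᵢcᵢ(T − Tᵢ) = 0  ⇒  T = Σ mᵢcᵢTᵢ / Σ mᵢcᵢ
Σ mᵢcᵢ = 301.5×2.46 + 373.6×0.132 + 185.7×0.89 = 956.2782
Σ mᵢcᵢTᵢ = 741.69×23.4 + 49.3152×78.4 + 165.273×129.8 = 42674
T = 42674 / 956.2782 = 44.63 °C

T_f = 44.6 °C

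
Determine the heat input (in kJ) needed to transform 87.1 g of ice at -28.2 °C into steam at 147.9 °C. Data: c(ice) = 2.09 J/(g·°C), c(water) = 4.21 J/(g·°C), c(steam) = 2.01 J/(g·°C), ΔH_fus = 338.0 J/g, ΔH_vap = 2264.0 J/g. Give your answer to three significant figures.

q = 277 kJ

q1 (heat ice -28.2→0.0 °C): 87.1 × 2.09 × 28.2 = 5133 J
q2 (melt at 0 °C): 87.1 × 338.0 = 29440 J
q3 (heat water 0.0→100.0 °C): 87.1 × 4.21 × 100.0 = 36669 J
q4 (vaporize at 100 °C): 87.1 × 2264.0 = 197194 J
q5 (heat steam 100.0→147.9 °C): 87.1 × 2.01 × 47.9 = 8386 J
Total: 5133 + 29440 + 36669 + 197194 + 8386 = 276822 J = 277 kJ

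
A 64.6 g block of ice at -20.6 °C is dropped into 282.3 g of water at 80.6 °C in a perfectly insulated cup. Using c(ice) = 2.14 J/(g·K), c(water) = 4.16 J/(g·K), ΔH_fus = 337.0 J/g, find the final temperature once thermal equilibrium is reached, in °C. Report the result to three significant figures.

T_f = 48.5 °C

Heat to bring ice to 0 °C and melt it: q₁ = 64.6×2.14×20.6 + 64.6×337.0 = 24618 J
Heat the water can supply cooling to 0 °C: 282.3×4.16×80.6 = 94654.1 J > q₁, so all ice melts.
Energy balance: 282.3×4.16×(80.6 − T) = 24618 + 64.6×4.16×(T − 0)
1174.368(80.6 − T) = 24618 + 268.736 T
94654.1 − 24618 = 1443.104 T
T = 70036.1 / 1443.104 = 48.53 °C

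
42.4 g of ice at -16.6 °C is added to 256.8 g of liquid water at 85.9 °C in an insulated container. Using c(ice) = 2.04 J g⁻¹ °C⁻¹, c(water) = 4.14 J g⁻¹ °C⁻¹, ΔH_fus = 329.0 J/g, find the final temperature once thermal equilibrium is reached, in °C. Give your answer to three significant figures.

T_f = 61.3 °C

Heat to bring ice to 0 °C and melt it: q₁ = 42.4×2.04×16.6 + 42.4×329.0 = 15385 J
Heat the water can supply cooling to 0 °C: 256.8×4.14×85.9 = 91324.8 J > q₁, so all ice melts.
Energy balance: 256.8×4.14×(85.9 − T) = 15385 + 42.4×4.14×(T − 0)
1063.152(85.9 − T) = 15385 + 175.536 T
91324.8 − 15385 = 1238.688 T
T = 75939.8 / 1238.688 = 61.31 °C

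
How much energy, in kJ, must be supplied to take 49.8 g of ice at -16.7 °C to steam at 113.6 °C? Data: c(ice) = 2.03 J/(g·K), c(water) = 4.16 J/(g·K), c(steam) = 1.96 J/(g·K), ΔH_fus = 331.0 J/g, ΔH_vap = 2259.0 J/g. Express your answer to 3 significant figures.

q1 (heat ice -16.7→0.0 °C): 49.8 × 2.03 × 16.7 = 1688 J
q2 (melt at 0 °C): 49.8 × 331.0 = 16484 J
q3 (heat water 0.0→100.0 °C): 49.8 × 4.16 × 100.0 = 20717 J
q4 (vaporize at 100 °C): 49.8 × 2259.0 = 112498 J
q5 (heat steam 100.0→113.6 °C): 49.8 × 1.96 × 13.6 = 1327 J
Total: 1688 + 16484 + 20717 + 112498 + 1327 = 152714 J = 153 kJ

q = 153 kJ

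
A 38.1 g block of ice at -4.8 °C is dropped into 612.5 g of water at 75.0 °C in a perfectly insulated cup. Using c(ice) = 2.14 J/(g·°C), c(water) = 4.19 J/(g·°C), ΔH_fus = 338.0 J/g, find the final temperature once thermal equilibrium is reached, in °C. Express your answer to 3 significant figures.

Heat to bring ice to 0 °C and melt it: q₁ = 38.1×2.14×4.8 + 38.1×338.0 = 13269 J
Heat the water can supply cooling to 0 °C: 612.5×4.19×75.0 = 192478 J > q₁, so all ice melts.
Energy balance: 612.5×4.19×(75.0 − T) = 13269 + 38.1×4.19×(T − 0)
2566.375(75.0 − T) = 13269 + 159.639 T
192478 − 13269 = 2726.014 T
T = 179209 / 2726.014 = 65.74 °C

T_f = 65.7 °C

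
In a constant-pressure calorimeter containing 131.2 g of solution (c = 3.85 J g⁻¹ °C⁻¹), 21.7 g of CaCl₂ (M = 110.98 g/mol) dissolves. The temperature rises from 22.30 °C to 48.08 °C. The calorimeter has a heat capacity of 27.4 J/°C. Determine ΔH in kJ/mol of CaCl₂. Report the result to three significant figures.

|ΔT| = |48.08 − 22.30| = 25.78 °C
|q_surr| = (131.2 × 3.85 + 27.4) × 25.78 = 532.52 × 25.78 = 13730 J
n(CaCl₂) = 21.7 / 110.98 = 0.1955 mol
Temperature rose, so q_rxn = −|q_surr| = -13.73 kJ
ΔH = q_rxn / n = -70.23 kJ/mol

ΔH = -70.2 kJ/mol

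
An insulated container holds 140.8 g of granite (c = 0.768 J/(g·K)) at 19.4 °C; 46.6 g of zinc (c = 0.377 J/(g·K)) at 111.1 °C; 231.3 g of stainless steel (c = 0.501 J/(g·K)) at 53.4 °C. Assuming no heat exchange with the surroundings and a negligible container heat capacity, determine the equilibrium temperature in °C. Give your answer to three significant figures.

T_f = 42.4 °C

Σ mᵢcᵢ(T − Tᵢ) = 0  ⇒  T = Σ mᵢcᵢTᵢ / Σ mᵢcᵢ
Σ mᵢcᵢ = 140.8×0.768 + 46.6×0.377 + 231.3×0.501 = 241.5839
Σ mᵢcᵢTᵢ = 108.1344×19.4 + 17.5682×111.1 + 115.8813×53.4 = 10238
T = 10238 / 241.5839 = 42.38 °C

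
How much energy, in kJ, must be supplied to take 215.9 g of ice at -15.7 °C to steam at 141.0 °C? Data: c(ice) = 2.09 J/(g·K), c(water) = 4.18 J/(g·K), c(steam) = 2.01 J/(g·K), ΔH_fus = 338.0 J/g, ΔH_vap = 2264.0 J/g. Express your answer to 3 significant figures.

q = 677 kJ

q1 (heat ice -15.7→0.0 °C): 215.9 × 2.09 × 15.7 = 7084 J
q2 (melt at 0 °C): 215.9 × 338.0 = 72974 J
q3 (heat water 0.0→100.0 °C): 215.9 × 4.18 × 100.0 = 90246 J
q4 (vaporize at 100 °C): 215.9 × 2264.0 = 488798 J
q5 (heat steam 100.0→141.0 °C): 215.9 × 2.01 × 41.0 = 17792 J
Total: 7084 + 72974 + 90246 + 488798 + 17792 = 676894 J = 677 kJ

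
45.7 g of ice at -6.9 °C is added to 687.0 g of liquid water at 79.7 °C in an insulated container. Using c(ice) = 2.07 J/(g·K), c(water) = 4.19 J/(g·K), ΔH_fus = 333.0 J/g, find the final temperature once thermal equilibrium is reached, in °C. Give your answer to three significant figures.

T_f = 69.6 °C

Heat to bring ice to 0 °C and melt it: q₁ = 45.7×2.07×6.9 + 45.7×333.0 = 15871 J
Heat the water can supply cooling to 0 °C: 687.0×4.19×79.7 = 229419 J > q₁, so all ice melts.
Energy balance: 687.0×4.19×(79.7 − T) = 15871 + 45.7×4.19×(T − 0)
2878.53(79.7 − T) = 15871 + 191.483 T
229419 − 15871 = 3070.013 T
T = 213548 / 3070.013 = 69.56 °C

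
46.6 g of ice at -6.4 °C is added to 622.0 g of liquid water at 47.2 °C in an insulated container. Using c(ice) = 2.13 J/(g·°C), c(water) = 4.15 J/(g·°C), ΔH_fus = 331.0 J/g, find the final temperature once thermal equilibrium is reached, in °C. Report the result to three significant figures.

Heat to bring ice to 0 °C and melt it: q₁ = 46.6×2.13×6.4 + 46.6×331.0 = 16060 J
Heat the water can supply cooling to 0 °C: 622.0×4.15×47.2 = 121837 J > q₁, so all ice melts.
Energy balance: 622.0×4.15×(47.2 − T) = 16060 + 46.6×4.15×(T − 0)
2581.3(47.2 − T) = 16060 + 193.39 T
121837 − 16060 = 2774.69 T
T = 105777 / 2774.69 = 38.12 °C

T_f = 38.1 °C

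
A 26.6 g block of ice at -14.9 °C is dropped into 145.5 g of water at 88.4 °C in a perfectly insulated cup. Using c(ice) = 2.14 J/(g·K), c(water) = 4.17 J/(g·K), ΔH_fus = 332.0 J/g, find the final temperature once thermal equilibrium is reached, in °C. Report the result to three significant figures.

Heat to bring ice to 0 °C and melt it: q₁ = 26.6×2.14×14.9 + 26.6×332.0 = 9679.4 J
Heat the water can supply cooling to 0 °C: 145.5×4.17×88.4 = 53635.4 J > q₁, so all ice melts.
Energy balance: 145.5×4.17×(88.4 − T) = 9679.4 + 26.6×4.17×(T − 0)
606.735(88.4 − T) = 9679.4 + 110.922 T
53635.4 − 9679.4 = 717.657 T
T = 43956.0 / 717.657 = 61.249 °C

T_f = 61.2 °C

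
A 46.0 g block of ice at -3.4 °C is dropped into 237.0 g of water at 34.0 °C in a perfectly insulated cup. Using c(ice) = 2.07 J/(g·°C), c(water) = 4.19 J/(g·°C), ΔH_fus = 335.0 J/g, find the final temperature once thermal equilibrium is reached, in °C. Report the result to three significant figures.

T_f = 15.2 °C

Heat to bring ice to 0 °C and melt it: q₁ = 46.0×2.07×3.4 + 46.0×335.0 = 15734 J
Heat the water can supply cooling to 0 °C: 237.0×4.19×34.0 = 33763.0 J > q₁, so all ice melts.
Energy balance: 237.0×4.19×(34.0 − T) = 15734 + 46.0×4.19×(T − 0)
993.03(34.0 − T) = 15734 + 192.74 T
33763.0 − 15734 = 1185.77 T
T = 18029.0 / 1185.77 = 15.20 °C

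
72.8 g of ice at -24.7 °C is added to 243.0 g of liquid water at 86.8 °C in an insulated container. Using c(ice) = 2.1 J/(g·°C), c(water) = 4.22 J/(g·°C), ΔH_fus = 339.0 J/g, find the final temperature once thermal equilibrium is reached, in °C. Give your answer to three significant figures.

T_f = 45.4 °C

Heat to bring ice to 0 °C and melt it: q₁ = 72.8×2.1×24.7 + 72.8×339.0 = 28455 J
Heat the water can supply cooling to 0 °C: 243.0×4.22×86.8 = 89009.9 J > q₁, so all ice melts.
Energy balance: 243.0×4.22×(86.8 − T) = 28455 + 72.8×4.22×(T − 0)
1025.46(86.8 − T) = 28455 + 307.216 T
89009.9 − 28455 = 1332.676 T
T = 60554.9 / 1332.676 = 45.44 °C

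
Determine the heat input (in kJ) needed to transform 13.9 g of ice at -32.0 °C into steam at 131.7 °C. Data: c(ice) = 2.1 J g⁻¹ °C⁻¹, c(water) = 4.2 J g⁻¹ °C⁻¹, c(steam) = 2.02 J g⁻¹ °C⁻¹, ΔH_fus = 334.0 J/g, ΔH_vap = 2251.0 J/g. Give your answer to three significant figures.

q = 43.6 kJ

q1 (heat ice -32.0→0.0 °C): 13.9 × 2.1 × 32.0 = 934 J
q2 (melt at 0 °C): 13.9 × 334.0 = 4643 J
q3 (heat water 0.0→100.0 °C): 13.9 × 4.2 × 100.0 = 5838 J
q4 (vaporize at 100 °C): 13.9 × 2251.0 = 31289 J
q5 (heat steam 100.0→131.7 °C): 13.9 × 2.02 × 31.7 = 890 J
Total: 934 + 4643 + 5838 + 31289 + 890 = 43594 J = 43.6 kJ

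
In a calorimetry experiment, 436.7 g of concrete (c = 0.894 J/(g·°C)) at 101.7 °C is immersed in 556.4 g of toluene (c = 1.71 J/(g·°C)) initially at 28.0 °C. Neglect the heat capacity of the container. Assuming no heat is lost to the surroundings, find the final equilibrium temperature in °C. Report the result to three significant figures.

T_f = 49.4 °C

Heat lost by concrete = heat gained by toluene.
(436.7)(0.894)(101.7 − T) = (556.4)(1.71)(T − 28.0)
390.4098 (101.7 − T) = 951.444 (T − 28.0)
39705 − 390.4098 T = 951.444 T − 26640
66345 = 1341.8538 T
T = 49.44 °C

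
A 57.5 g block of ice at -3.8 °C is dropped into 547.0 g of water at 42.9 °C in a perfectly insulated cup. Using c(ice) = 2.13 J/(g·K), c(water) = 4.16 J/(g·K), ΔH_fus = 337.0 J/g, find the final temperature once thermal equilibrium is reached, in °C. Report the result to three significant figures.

T_f = 30.9 °C

Heat to bring ice to 0 °C and melt it: q₁ = 57.5×2.13×3.8 + 57.5×337.0 = 19843 J
Heat the water can supply cooling to 0 °C: 547.0×4.16×42.9 = 97619.8 J > q₁, so all ice melts.
Energy balance: 547.0×4.16×(42.9 − T) = 19843 + 57.5×4.16×(T − 0)
2275.52(42.9 − T) = 19843 + 239.2 T
97619.8 − 19843 = 2514.72 T
T = 77776.8 / 2514.72 = 30.93 °C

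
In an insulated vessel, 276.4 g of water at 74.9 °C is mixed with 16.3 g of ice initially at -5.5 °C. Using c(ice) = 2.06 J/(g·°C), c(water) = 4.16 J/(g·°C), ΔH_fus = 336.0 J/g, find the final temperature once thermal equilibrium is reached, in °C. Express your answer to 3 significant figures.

Heat to bring ice to 0 °C and melt it: q₁ = 16.3×2.06×5.5 + 16.3×336.0 = 5661.5 J
Heat the water can supply cooling to 0 °C: 276.4×4.16×74.9 = 86121.8 J > q₁, so all ice melts.
Energy balance: 276.4×4.16×(74.9 − T) = 5661.5 + 16.3×4.16×(T − 0)
1149.824(74.9 − T) = 5661.5 + 67.808 T
86121.8 − 5661.5 = 1217.632 T
T = 80460.3 / 1217.632 = 66.08 °C

T_f = 66.1 °C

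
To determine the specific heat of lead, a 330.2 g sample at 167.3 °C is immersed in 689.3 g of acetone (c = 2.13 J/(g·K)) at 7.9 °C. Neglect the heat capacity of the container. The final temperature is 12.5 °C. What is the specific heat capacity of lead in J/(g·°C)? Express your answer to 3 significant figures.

q_gained = (689.3 × 2.13) × (12.5 − 7.9) = 6754 J
q_lost = 330.2 × c × (167.3 − 12.5) = 51114.96 c
Set equal: c = 6754 / 51114.96 = 0.132 J/(g·°C)

c = 0.132 J/(g·°C)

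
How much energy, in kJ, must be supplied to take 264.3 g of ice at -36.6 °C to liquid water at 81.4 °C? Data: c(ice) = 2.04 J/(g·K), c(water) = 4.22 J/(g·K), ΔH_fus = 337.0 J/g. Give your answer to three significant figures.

q1 (heat ice -36.6→0.0 °C): 264.3 × 2.04 × 36.6 = 19734 J
q2 (melt at 0 °C): 264.3 × 337.0 = 89069 J
q3 (heat water 0.0→81.4 °C): 264.3 × 4.22 × 81.4 = 90789 J
Total: 19734 + 89069 + 90789 = 199592 J = 200 kJ

q = 200 kJ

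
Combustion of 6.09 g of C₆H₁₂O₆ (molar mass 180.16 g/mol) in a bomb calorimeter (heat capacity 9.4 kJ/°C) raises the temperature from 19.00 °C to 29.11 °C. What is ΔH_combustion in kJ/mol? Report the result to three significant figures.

ΔH = -2810 kJ/mol

ΔT = 29.11 − 19.00 = 10.11 °C
q_cal = C_cal × ΔT = 9.4 × 10.11 = 95.034 kJ
n = 6.09 / 180.16 = 0.03380 mol
q_rxn = −q_cal = -95.034 kJ
ΔH = -95.034 / 0.03380 = -2812 kJ/mol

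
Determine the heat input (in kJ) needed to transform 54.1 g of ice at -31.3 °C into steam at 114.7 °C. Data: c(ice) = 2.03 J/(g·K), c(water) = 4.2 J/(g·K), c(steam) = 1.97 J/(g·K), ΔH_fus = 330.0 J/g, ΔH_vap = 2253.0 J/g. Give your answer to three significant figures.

q = 167 kJ

q1 (heat ice -31.3→0.0 °C): 54.1 × 2.03 × 31.3 = 3437 J
q2 (melt at 0 °C): 54.1 × 330.0 = 17853 J
q3 (heat water 0.0→100.0 °C): 54.1 × 4.2 × 100.0 = 22722 J
q4 (vaporize at 100 °C): 54.1 × 2253.0 = 121887 J
q5 (heat steam 100.0→114.7 °C): 54.1 × 1.97 × 14.7 = 1567 J
Total: 3437 + 17853 + 22722 + 121887 + 1567 = 167466 J = 167 kJ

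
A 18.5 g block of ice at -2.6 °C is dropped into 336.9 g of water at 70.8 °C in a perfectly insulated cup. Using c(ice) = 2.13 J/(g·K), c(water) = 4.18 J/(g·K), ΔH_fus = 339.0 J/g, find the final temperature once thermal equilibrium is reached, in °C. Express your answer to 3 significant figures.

Heat to bring ice to 0 °C and melt it: q₁ = 18.5×2.13×2.6 + 18.5×339.0 = 6374.0 J
Heat the water can supply cooling to 0 °C: 336.9×4.18×70.8 = 99703.5 J > q₁, so all ice melts.
Energy balance: 336.9×4.18×(70.8 − T) = 6374.0 + 18.5×4.18×(T − 0)
1408.242(70.8 − T) = 6374.0 + 77.33 T
99703.5 − 6374.0 = 1485.572 T
T = 93329.5 / 1485.572 = 62.82 °C

T_f = 62.8 °C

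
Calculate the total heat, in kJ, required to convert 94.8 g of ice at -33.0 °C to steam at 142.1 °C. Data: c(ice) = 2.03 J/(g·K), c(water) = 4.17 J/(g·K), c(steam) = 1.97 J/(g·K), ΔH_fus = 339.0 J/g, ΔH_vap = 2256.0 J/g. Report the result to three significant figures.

q1 (heat ice -33.0→0.0 °C): 94.8 × 2.03 × 33.0 = 6351 J
q2 (melt at 0 °C): 94.8 × 339.0 = 32137 J
q3 (heat water 0.0→100.0 °C): 94.8 × 4.17 × 100.0 = 39532 J
q4 (vaporize at 100 °C): 94.8 × 2256.0 = 213869 J
q5 (heat steam 100.0→142.1 °C): 94.8 × 1.97 × 42.1 = 7862 J
Total: 6351 + 32137 + 39532 + 213869 + 7862 = 299751 J = 300 kJ

q = 300 kJ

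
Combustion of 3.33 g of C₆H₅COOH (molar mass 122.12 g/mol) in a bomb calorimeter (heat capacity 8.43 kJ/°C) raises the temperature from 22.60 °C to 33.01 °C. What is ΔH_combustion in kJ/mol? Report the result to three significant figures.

ΔT = 33.01 − 22.60 = 10.41 °C
q_cal = C_cal × ΔT = 8.43 × 10.41 = 87.7563 kJ
n = 3.33 / 122.12 = 0.02727 mol
q_rxn = −q_cal = -87.7563 kJ
ΔH = -87.7563 / 0.02727 = -3218 kJ/mol

ΔH = -3220 kJ/mol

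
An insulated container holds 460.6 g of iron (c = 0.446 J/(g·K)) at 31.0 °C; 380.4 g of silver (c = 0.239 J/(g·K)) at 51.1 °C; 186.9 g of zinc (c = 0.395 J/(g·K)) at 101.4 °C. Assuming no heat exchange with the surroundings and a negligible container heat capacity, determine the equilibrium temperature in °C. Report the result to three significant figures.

Σ mᵢcᵢ(T − Tᵢ) = 0  ⇒  T = Σ mᵢcᵢTᵢ / Σ mᵢcᵢ
Σ mᵢcᵢ = 460.6×0.446 + 380.4×0.239 + 186.9×0.395 = 370.1687
Σ mᵢcᵢTᵢ = 205.4276×31.0 + 90.9156×51.1 + 73.8255×101.4 = 18500
T = 18500 / 370.1687 = 49.98 °C

T_f = 50.0 °C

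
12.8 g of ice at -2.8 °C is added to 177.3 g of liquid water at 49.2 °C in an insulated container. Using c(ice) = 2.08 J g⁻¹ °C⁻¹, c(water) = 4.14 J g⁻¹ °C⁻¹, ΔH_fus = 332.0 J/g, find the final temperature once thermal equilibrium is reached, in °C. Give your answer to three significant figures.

Heat to bring ice to 0 °C and melt it: q₁ = 12.8×2.08×2.8 + 12.8×332.0 = 4324.1 J
Heat the water can supply cooling to 0 °C: 177.3×4.14×49.2 = 36113.9 J > q₁, so all ice melts.
Energy balance: 177.3×4.14×(49.2 − T) = 4324.1 + 12.8×4.14×(T − 0)
734.022(49.2 − T) = 4324.1 + 52.992 T
36113.9 − 4324.1 = 787.014 T
T = 31789.8 / 787.014 = 40.39 °C

T_f = 40.4 °C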